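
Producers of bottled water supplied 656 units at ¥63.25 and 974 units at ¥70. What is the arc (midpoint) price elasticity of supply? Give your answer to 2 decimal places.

ΔQ = 974 − 656 = 318; ΔP = 70 − 63.25 = 6.75.
Midpoints: P̄ = 66.62, Q̄ = 815.0.
ε_s = (ΔQ/ΔP)(P̄/Q̄) = (318/6.75)(66.62/815.0).

3.85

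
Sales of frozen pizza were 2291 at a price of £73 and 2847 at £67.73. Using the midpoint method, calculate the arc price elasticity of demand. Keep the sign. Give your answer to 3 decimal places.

ΔQ = 2847 − 2291 = 556; ΔP = 67.73 − 73 = -5.27.
Midpoints: P̄ = 70.37, Q̄ = 2569.0.
ε = (ΔQ/ΔP)(P̄/Q̄) = (556/-5.27)(70.37/2569.0).

-2.890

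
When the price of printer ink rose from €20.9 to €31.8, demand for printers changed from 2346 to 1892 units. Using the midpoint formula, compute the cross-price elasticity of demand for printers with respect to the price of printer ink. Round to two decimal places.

ΔQ_x = 1892 − 2346 = -454; ΔP_y = 31.8 − 20.9 = 10.9.
Midpoints: P̄_y = 26.35, Q̄_x = 2119.0.
ε_xy = (ΔQ_x/ΔP_y)(P̄_y/Q̄_x) = (-454/10.9)(26.35/2119.0).
ε_xy < 0, so the goods are complements.

-0.52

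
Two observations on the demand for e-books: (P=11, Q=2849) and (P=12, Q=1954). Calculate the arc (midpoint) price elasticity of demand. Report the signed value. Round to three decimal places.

ΔQ = 1954 − 2849 = -895; ΔP = 12 − 11 = 1.
Midpoints: P̄ = 11.50, Q̄ = 2401.5.
ε = (ΔQ/ΔP)(P̄/Q̄) = (-895/1)(11.50/2401.5).

-4.286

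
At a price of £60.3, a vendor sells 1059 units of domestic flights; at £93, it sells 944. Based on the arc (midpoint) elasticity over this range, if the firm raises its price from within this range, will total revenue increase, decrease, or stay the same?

Arc ε = (-115/32.7)(76.65/1001.5) ≈ -0.269.
|ε| = 0.27 < 1, so demand is inelastic. A price rise therefore raises total revenue.

increase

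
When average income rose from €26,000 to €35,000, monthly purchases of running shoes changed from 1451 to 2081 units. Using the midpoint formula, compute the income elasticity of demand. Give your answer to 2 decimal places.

1.21

ΔQ = 630, ΔI = 9000. Midpoints: Ī = 30,500, Q̄ = 1766.0.
ε_I = (ΔQ/ΔI)(Ī/Q̄) = (630/9000)(30500/1766.0).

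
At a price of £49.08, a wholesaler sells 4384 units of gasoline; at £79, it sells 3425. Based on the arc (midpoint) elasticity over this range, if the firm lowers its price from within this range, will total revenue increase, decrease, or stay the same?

Arc ε = (-959/29.92)(64.04/3904.5) ≈ -0.526.
|ε| = 0.53 < 1, so demand is inelastic. A price cut therefore reduces total revenue.

decrease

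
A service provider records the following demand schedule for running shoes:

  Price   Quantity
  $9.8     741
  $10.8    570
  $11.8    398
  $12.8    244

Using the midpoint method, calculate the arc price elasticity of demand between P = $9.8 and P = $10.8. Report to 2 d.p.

-2.69

At P = 9.8, Q = 741; at P = 10.8, Q = 570.
ΔQ = -171, ΔP = 1.0. Midpoints: P̄ = 10.30, Q̄ = 655.5.
ε = (ΔQ/ΔP)(P̄/Q̄) = (-171/1.0)(10.30/655.5).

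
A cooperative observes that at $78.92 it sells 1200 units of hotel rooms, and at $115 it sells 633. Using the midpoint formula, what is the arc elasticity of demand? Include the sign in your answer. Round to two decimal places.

ΔQ = 633 − 1200 = -567; ΔP = 115 − 78.92 = 36.08.
Midpoints: P̄ = 96.96, Q̄ = 916.5.
ε = (ΔQ/ΔP)(P̄/Q̄) = (-567/36.08)(96.96/916.5).

-1.66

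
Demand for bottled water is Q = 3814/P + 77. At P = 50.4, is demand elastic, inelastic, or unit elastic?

Q = 152.675, dQ/dP = -1.501.
ε = (dQ/dP)(P/Q) ≈ -0.496.
|ε| = 0.50 < 1.

inelastic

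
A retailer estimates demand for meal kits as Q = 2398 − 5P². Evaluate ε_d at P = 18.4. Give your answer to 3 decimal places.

At P = 18.4, Q = 705.200.
dQ/dP = −10P = -184.
ε = (dQ/dP)(P/Q) = (-184)(18.4/705.200).
|ε| > 1, so demand is elastic at this price.

-4.801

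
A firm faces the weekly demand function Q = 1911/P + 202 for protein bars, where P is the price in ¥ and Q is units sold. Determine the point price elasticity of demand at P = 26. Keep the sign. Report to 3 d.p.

At P = 26, Q = 275.500.
dQ/dP = −1911/P² = -2.827.
ε = (dQ/dP)(P/Q) = (-2.827)(26/275.500).

-0.267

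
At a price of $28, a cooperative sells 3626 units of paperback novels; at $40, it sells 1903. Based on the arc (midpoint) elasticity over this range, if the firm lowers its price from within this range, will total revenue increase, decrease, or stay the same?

increase

Arc ε = (-1723/12)(34.00/2764.5) ≈ -1.766.
|ε| = 1.77 > 1, so demand is elastic. A price cut therefore raises total revenue.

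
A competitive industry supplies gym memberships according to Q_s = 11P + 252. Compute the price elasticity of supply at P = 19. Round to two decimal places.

At P = 19, Q_s = 461.
dQ_s/dP = 11.
ε_s = (dQ_s/dP)(P/Q_s) = (11)(19/461).

0.45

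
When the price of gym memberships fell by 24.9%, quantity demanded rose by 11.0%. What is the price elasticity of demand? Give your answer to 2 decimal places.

-0.44

ε = %ΔQ / %ΔP = (11.0)/(-24.9) = -0.442.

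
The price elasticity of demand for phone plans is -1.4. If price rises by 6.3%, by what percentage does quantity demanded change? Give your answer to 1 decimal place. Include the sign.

%ΔQ ≈ ε × %ΔP = (-1.4)(6.3%) = -8.82%.

-8.8%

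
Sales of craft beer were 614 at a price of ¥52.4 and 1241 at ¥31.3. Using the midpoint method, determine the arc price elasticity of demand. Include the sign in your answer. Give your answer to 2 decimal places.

-1.34

ΔQ = 1241 − 614 = 627; ΔP = 31.3 − 52.4 = -21.1.
Midpoints: P̄ = 41.85, Q̄ = 927.5.
ε = (ΔQ/ΔP)(P̄/Q̄) = (627/-21.1)(41.85/927.5).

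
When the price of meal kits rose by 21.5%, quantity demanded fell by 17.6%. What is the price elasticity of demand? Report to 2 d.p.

ε = %ΔQ / %ΔP = (-17.6)/(21.5) = -0.819.

-0.82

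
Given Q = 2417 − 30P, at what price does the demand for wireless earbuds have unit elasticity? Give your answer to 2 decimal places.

For linear demand Q = a − bP, ε = −bP/(a − bP). |ε| = 1 when bP = a − bP, i.e. P = a/(2b).
P = 2417/(2·30) = 2417/60 = 40.2833.

40.28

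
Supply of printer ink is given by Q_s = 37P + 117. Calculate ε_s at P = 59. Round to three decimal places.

0.949

At P = 59, Q_s = 2300.
dQ_s/dP = 37.
ε_s = (dQ_s/dP)(P/Q_s) = (37)(59/2300).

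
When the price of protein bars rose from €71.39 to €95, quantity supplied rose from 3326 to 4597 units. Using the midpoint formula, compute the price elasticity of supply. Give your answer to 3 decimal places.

ΔQ = 4597 − 3326 = 1271; ΔP = 95 − 71.39 = 23.61.
Midpoints: P̄ = 83.19, Q̄ = 3961.5.
ε_s = (ΔQ/ΔP)(P̄/Q̄) = (1271/23.61)(83.19/3961.5).

1.131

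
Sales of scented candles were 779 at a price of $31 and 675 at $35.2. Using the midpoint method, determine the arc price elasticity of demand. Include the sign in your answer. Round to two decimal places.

ΔQ = 675 − 779 = -104; ΔP = 35.2 − 31 = 4.2.
Midpoints: P̄ = 33.10, Q̄ = 727.0.
ε = (ΔQ/ΔP)(P̄/Q̄) = (-104/4.2)(33.10/727.0).

-1.13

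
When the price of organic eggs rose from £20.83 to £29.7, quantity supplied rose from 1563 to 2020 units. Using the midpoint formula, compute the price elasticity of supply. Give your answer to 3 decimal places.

0.727

ΔQ = 2020 − 1563 = 457; ΔP = 29.7 − 20.83 = 8.87.
Midpoints: P̄ = 25.27, Q̄ = 1791.5.
ε_s = (ΔQ/ΔP)(P̄/Q̄) = (457/8.87)(25.27/1791.5).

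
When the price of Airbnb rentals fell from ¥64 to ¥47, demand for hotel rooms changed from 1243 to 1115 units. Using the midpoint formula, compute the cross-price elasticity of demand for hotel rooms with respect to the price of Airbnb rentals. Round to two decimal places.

ΔQ_x = 1115 − 1243 = -128; ΔP_y = 47 − 64 = -17.
Midpoints: P̄_y = 55.50, Q̄_x = 1179.0.
ε_xy = (ΔQ_x/ΔP_y)(P̄_y/Q̄_x) = (-128/-17)(55.50/1179.0).

0.35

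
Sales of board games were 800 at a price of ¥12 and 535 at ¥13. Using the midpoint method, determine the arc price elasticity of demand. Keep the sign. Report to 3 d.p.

ΔQ = 535 − 800 = -265; ΔP = 13 − 12 = 1.
Midpoints: P̄ = 12.50, Q̄ = 667.5.
ε = (ΔQ/ΔP)(P̄/Q̄) = (-265/1)(12.50/667.5).

-4.963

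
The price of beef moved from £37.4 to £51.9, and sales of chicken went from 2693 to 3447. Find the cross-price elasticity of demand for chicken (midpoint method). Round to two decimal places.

ΔQ_x = 3447 − 2693 = 754; ΔP_y = 51.9 − 37.4 = 14.5.
Midpoints: P̄_y = 44.65, Q̄_x = 3070.0.
ε_xy = (ΔQ_x/ΔP_y)(P̄_y/Q̄_x) = (754/14.5)(44.65/3070.0).

0.76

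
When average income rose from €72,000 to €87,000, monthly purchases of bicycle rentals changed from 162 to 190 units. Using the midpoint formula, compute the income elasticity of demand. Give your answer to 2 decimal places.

0.84

ΔQ = 28, ΔI = 15000. Midpoints: Ī = 79,500, Q̄ = 176.0.
ε_I = (ΔQ/ΔI)(Ī/Q̄) = (28/15000)(79500/176.0).
ε_I > 0, so the good is normal.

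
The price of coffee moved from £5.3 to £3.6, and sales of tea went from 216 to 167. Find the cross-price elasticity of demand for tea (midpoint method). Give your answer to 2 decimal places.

ΔQ_x = 167 − 216 = -49; ΔP_y = 3.6 − 5.3 = -1.7.
Midpoints: P̄_y = 4.45, Q̄_x = 191.5.
ε_xy = (ΔQ_x/ΔP_y)(P̄_y/Q̄_x) = (-49/-1.7)(4.45/191.5).

0.67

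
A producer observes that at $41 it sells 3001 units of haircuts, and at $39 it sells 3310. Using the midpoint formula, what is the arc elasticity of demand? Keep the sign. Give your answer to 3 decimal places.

ΔQ = 3310 − 3001 = 309; ΔP = 39 − 41 = -2.
Midpoints: P̄ = 40.00, Q̄ = 3155.5.
ε = (ΔQ/ΔP)(P̄/Q̄) = (309/-2)(40.00/3155.5).

-1.958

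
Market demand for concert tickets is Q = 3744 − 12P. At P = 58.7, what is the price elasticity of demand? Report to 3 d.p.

At P = 58.7, Q = 3039.600.
dQ/dP = −12.
ε = (dQ/dP)(P/Q) = (-12)(58.7/3039.600).

-0.232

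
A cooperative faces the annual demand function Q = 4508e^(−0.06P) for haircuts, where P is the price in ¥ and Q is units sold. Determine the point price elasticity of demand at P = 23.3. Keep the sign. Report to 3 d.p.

-1.398

At P = 23.3, Q = 1113.885.
dQ/dP = −0.06·4508e^(−0.06P) = −0.06Q = -66.833.
ε = (dQ/dP)(P/Q) = (-66.833)(23.3/1113.885).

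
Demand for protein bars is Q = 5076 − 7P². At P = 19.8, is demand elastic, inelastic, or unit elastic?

Q = 2331.720, dQ/dP = -277.200.
ε = (dQ/dP)(P/Q) ≈ -2.354.
|ε| = 2.35 > 1.

elastic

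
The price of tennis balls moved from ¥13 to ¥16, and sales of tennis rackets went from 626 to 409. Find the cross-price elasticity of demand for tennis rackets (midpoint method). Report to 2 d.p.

-2.03

ΔQ_x = 409 − 626 = -217; ΔP_y = 16 − 13 = 3.
Midpoints: P̄_y = 14.50, Q̄_x = 517.5.
ε_xy = (ΔQ_x/ΔP_y)(P̄_y/Q̄_x) = (-217/3)(14.50/517.5).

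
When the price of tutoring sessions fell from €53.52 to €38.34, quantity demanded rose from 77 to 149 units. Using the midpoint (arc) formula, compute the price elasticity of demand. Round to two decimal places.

-1.93

ΔQ = 149 − 77 = 72; ΔP = 38.34 − 53.52 = -15.18.
Midpoints: P̄ = 45.93, Q̄ = 113.0.
ε = (ΔQ/ΔP)(P̄/Q̄) = (72/-15.18)(45.93/113.0).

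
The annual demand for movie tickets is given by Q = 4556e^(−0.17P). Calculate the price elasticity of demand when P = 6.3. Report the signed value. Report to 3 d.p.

-1.071

At P = 6.3, Q = 1561.185.
dQ/dP = −0.17·4556e^(−0.17P) = −0.17Q = -265.401.
ε = (dQ/dP)(P/Q) = (-265.401)(6.3/1561.185).
|ε| > 1, so demand is elastic at this price.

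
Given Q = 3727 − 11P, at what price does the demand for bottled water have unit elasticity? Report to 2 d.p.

For linear demand Q = a − bP, ε = −bP/(a − bP). |ε| = 1 when bP = a − bP, i.e. P = a/(2b).
P = 3727/(2·11) = 3727/22 = 169.4091.

169.41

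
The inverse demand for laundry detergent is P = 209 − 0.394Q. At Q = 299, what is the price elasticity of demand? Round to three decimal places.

-0.774

At Q = 299, P = 209 − 0.394(299) = 91.19.
dP/dQ = −0.394, so dQ/dP = 1/(−0.394) = -2.538.
ε = (dQ/dP)(P/Q) = (-2.538)(91.19/299).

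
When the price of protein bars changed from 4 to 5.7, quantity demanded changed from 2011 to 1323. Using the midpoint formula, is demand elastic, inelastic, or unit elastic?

Arc ε ≈ -1.177.
|ε| = 1.18 > 1.

elastic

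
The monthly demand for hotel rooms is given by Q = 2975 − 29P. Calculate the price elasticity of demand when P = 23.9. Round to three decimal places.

-0.304

At P = 23.9, Q = 2281.900.
dQ/dP = −29.
ε = (dQ/dP)(P/Q) = (-29)(23.9/2281.900).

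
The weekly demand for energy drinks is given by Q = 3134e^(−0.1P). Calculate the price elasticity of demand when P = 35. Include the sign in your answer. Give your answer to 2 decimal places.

-3.50

At P = 35, Q = 94.639.
dQ/dP = −0.1·3134e^(−0.1P) = −0.1Q = -9.464.
ε = (dQ/dP)(P/Q) = (-9.464)(35/94.639).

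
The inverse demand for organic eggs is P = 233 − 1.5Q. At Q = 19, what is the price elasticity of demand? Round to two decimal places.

-7.18

At Q = 19, P = 233 − 1.5(19) = 204.50.
dP/dQ = −1.5, so dQ/dP = 1/(−1.5) = -0.667.
ε = (dQ/dP)(P/Q) = (-0.667)(204.50/19).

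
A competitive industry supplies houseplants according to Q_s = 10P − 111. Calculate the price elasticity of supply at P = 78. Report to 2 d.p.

At P = 78, Q_s = 669.
dQ_s/dP = 10.
ε_s = (dQ_s/dP)(P/Q_s) = (10)(78/669).

1.17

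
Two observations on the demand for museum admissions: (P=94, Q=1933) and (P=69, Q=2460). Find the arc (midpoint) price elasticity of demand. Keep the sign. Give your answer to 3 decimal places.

-0.782

ΔQ = 2460 − 1933 = 527; ΔP = 69 − 94 = -25.
Midpoints: P̄ = 81.50, Q̄ = 2196.5.
ε = (ΔQ/ΔP)(P̄/Q̄) = (527/-25)(81.50/2196.5).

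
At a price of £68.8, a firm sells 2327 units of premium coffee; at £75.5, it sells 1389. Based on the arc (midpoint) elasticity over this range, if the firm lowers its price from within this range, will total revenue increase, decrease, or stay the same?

Arc ε = (-938/6.7)(72.15/1858.0) ≈ -5.436.
|ε| = 5.44 > 1, so demand is elastic. A price cut therefore raises total revenue.

increase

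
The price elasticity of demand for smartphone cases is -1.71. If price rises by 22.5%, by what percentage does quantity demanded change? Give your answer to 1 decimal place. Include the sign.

-38.5%

%ΔQ ≈ ε × %ΔP = (-1.71)(22.5%) = -38.48%.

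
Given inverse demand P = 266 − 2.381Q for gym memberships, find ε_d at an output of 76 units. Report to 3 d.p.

At Q = 76, P = 266 − 2.381(76) = 85.04.
dP/dQ = −2.381, so dQ/dP = 1/(−2.381) = -0.420.
ε = (dQ/dP)(P/Q) = (-0.420)(85.04/76).

-0.470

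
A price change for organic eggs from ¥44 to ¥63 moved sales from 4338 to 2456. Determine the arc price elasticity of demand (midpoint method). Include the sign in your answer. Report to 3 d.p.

ΔQ = 2456 − 4338 = -1882; ΔP = 63 − 44 = 19.
Midpoints: P̄ = 53.50, Q̄ = 3397.0.
ε = (ΔQ/ΔP)(P̄/Q̄) = (-1882/19)(53.50/3397.0).

-1.560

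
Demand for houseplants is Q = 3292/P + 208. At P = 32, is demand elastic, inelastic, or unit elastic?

inelastic

Q = 310.875, dQ/dP = -3.215.
ε = (dQ/dP)(P/Q) ≈ -0.331.
|ε| = 0.33 < 1.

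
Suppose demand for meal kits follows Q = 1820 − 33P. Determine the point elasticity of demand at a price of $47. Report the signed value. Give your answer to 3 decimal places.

At P = 47, Q = 269.
dQ/dP = −33.
ε = (dQ/dP)(P/Q) = (-33)(47/269).

-5.766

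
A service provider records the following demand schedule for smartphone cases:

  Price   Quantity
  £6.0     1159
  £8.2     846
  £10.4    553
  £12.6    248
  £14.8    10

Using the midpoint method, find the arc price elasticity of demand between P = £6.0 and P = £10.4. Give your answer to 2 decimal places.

-1.32

At P = 6.0, Q = 1159; at P = 10.4, Q = 553.
ΔQ = -606, ΔP = 4.4. Midpoints: P̄ = 8.20, Q̄ = 856.0.
ε = (ΔQ/ΔP)(P̄/Q̄) = (-606/4.4)(8.20/856.0).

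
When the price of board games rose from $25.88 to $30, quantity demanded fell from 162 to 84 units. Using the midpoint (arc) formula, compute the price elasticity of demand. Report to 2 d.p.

ΔQ = 84 − 162 = -78; ΔP = 30 − 25.88 = 4.12.
Midpoints: P̄ = 27.94, Q̄ = 123.0.
ε = (ΔQ/ΔP)(P̄/Q̄) = (-78/4.12)(27.94/123.0).

-4.30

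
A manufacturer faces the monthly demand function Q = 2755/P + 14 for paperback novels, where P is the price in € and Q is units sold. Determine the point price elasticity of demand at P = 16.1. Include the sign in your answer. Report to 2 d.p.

-0.92

At P = 16.1, Q = 185.118.
dQ/dP = −2755/P² = -10.628.
ε = (dQ/dP)(P/Q) = (-10.628)(16.1/185.118).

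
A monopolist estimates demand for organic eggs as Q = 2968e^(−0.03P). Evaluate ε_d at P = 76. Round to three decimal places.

At P = 76, Q = 303.580.
dQ/dP = −0.03·2968e^(−0.03P) = −0.03Q = -9.107.
ε = (dQ/dP)(P/Q) = (-9.107)(76/303.580).
|ε| > 1, so demand is elastic at this price.

-2.280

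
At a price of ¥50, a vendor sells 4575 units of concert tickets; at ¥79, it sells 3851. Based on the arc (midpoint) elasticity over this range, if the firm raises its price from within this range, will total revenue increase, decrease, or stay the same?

increase

Arc ε = (-724/29)(64.50/4213.0) ≈ -0.382.
|ε| = 0.38 < 1, so demand is inelastic. A price rise therefore raises total revenue.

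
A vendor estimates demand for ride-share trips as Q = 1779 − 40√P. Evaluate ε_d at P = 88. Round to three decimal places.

-0.134

At P = 88, Q = 1403.767.
dQ/dP = −40/(2√P) = -2.132.
ε = (dQ/dP)(P/Q) = (-2.132)(88/1403.767).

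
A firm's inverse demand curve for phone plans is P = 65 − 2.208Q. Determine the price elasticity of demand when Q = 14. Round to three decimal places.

-1.103

At Q = 14, P = 65 − 2.208(14) = 34.09.
dP/dQ = −2.208, so dQ/dP = 1/(−2.208) = -0.453.
ε = (dQ/dP)(P/Q) = (-0.453)(34.09/14).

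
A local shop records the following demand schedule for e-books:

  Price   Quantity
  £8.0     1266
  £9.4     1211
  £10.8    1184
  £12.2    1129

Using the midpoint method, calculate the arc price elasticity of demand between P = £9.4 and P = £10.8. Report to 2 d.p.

-0.16

At P = 9.4, Q = 1211; at P = 10.8, Q = 1184.
ΔQ = -27, ΔP = 1.4. Midpoints: P̄ = 10.10, Q̄ = 1197.5.
ε = (ΔQ/ΔP)(P̄/Q̄) = (-27/1.4)(10.10/1197.5).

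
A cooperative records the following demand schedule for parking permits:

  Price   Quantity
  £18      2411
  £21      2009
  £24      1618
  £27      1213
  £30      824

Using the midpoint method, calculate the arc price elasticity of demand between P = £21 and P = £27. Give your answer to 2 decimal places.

At P = 21, Q = 2009; at P = 27, Q = 1213.
ΔQ = -796, ΔP = 6. Midpoints: P̄ = 24.00, Q̄ = 1611.0.
ε = (ΔQ/ΔP)(P̄/Q̄) = (-796/6)(24.00/1611.0).

-1.98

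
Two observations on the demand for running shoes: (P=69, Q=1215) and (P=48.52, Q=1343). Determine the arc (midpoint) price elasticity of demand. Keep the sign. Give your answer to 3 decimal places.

-0.287

ΔQ = 1343 − 1215 = 128; ΔP = 48.52 − 69 = -20.48.
Midpoints: P̄ = 58.76, Q̄ = 1279.0.
ε = (ΔQ/ΔP)(P̄/Q̄) = (128/-20.48)(58.76/1279.0).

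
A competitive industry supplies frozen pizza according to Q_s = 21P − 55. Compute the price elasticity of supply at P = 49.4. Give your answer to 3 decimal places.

At P = 49.4, Q_s = 982.40.
dQ_s/dP = 21.
ε_s = (dQ_s/dP)(P/Q_s) = (21)(49.4/982.40).

1.056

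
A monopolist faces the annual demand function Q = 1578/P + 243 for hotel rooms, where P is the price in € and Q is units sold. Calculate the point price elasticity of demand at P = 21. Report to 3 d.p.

-0.236

At P = 21, Q = 318.143.
dQ/dP = −1578/P² = -3.578.
ε = (dQ/dP)(P/Q) = (-3.578)(21/318.143).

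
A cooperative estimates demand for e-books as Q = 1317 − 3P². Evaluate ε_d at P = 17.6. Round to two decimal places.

At P = 17.6, Q = 387.720.
dQ/dP = −6P = -105.600.
ε = (dQ/dP)(P/Q) = (-105.600)(17.6/387.720).
|ε| > 1, so demand is elastic at this price.

-4.79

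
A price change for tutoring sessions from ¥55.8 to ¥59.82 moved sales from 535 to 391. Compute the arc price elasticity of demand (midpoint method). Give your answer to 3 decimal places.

ΔQ = 391 − 535 = -144; ΔP = 59.82 − 55.8 = 4.02.
Midpoints: P̄ = 57.81, Q̄ = 463.0.
ε = (ΔQ/ΔP)(P̄/Q̄) = (-144/4.02)(57.81/463.0).

-4.473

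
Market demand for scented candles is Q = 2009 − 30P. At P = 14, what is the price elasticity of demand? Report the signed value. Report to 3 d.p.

At P = 14, Q = 1589.
dQ/dP = −30.
ε = (dQ/dP)(P/Q) = (-30)(14/1589).
|ε| < 1, so demand is inelastic at this price.

-0.264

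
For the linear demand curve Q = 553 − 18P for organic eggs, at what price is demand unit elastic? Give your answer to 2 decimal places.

For linear demand Q = a − bP, ε = −bP/(a − bP). |ε| = 1 when bP = a − bP, i.e. P = a/(2b).
P = 553/(2·18) = 553/36 = 15.3611.

15.36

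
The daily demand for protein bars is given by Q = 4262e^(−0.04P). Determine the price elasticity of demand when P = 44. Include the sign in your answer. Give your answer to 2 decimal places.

-1.76

At P = 44, Q = 733.255.
dQ/dP = −0.04·4262e^(−0.04P) = −0.04Q = -29.330.
ε = (dQ/dP)(P/Q) = (-29.330)(44/733.255).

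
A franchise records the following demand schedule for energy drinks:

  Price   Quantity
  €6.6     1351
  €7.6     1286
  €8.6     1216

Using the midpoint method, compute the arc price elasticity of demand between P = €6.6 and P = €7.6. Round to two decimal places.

At P = 6.6, Q = 1351; at P = 7.6, Q = 1286.
ΔQ = -65, ΔP = 1.0. Midpoints: P̄ = 7.10, Q̄ = 1318.5.
ε = (ΔQ/ΔP)(P̄/Q̄) = (-65/1.0)(7.10/1318.5).

-0.35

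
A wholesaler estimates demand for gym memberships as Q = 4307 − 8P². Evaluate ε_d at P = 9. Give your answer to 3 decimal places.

-0.354

At P = 9, Q = 3659.
dQ/dP = −16P = -144.
ε = (dQ/dP)(P/Q) = (-144)(9/3659).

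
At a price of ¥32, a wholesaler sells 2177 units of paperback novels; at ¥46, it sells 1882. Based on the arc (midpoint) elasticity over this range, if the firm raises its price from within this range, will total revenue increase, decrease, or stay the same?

increase

Arc ε = (-295/14)(39.00/2029.5) ≈ -0.405.
|ε| = 0.40 < 1, so demand is inelastic. A price rise therefore raises total revenue.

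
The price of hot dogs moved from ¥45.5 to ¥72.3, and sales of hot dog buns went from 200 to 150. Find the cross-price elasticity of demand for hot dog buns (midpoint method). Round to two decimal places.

-0.63

ΔQ_x = 150 − 200 = -50; ΔP_y = 72.3 − 45.5 = 26.8.
Midpoints: P̄_y = 58.90, Q̄_x = 175.0.
ε_xy = (ΔQ_x/ΔP_y)(P̄_y/Q̄_x) = (-50/26.8)(58.90/175.0).
ε_xy < 0, so the goods are complements.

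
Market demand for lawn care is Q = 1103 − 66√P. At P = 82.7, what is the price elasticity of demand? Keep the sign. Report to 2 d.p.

At P = 82.7, Q = 502.799.
dQ/dP = −66/(2√P) = -3.629.
ε = (dQ/dP)(P/Q) = (-3.629)(82.7/502.799).

-0.60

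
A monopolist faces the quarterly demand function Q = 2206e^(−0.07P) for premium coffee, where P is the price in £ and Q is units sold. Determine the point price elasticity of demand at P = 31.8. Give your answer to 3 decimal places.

-2.226

At P = 31.8, Q = 238.158.
dQ/dP = −0.07·2206e^(−0.07P) = −0.07Q = -16.671.
ε = (dQ/dP)(P/Q) = (-16.671)(31.8/238.158).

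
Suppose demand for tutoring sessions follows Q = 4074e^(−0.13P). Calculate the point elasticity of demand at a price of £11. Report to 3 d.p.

At P = 11, Q = 974.945.
dQ/dP = −0.13·4074e^(−0.13P) = −0.13Q = -126.743.
ε = (dQ/dP)(P/Q) = (-126.743)(11/974.945).

-1.430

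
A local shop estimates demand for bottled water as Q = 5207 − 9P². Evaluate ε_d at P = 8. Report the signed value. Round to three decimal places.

At P = 8, Q = 4631.
dQ/dP = −18P = -144.
ε = (dQ/dP)(P/Q) = (-144)(8/4631).

-0.249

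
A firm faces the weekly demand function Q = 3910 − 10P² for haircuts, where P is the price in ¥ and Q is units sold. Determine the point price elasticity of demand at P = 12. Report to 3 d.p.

-1.166

At P = 12, Q = 2470.
dQ/dP = −20P = -240.
ε = (dQ/dP)(P/Q) = (-240)(12/2470).
|ε| > 1, so demand is elastic at this price.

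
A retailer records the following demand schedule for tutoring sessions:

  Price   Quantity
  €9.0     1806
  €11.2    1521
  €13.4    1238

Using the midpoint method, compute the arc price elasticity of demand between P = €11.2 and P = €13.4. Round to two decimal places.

-1.15

At P = 11.2, Q = 1521; at P = 13.4, Q = 1238.
ΔQ = -283, ΔP = 2.2. Midpoints: P̄ = 12.30, Q̄ = 1379.5.
ε = (ΔQ/ΔP)(P̄/Q̄) = (-283/2.2)(12.30/1379.5).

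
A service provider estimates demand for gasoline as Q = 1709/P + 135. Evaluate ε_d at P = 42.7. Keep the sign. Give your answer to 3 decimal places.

-0.229

At P = 42.7, Q = 175.023.
dQ/dP = −1709/P² = -0.937.
ε = (dQ/dP)(P/Q) = (-0.937)(42.7/175.023).
|ε| < 1, so demand is inelastic at this price.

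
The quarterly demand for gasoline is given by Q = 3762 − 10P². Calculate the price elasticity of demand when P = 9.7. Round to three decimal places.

-0.667

At P = 9.7, Q = 2821.100.
dQ/dP = −20P = -194.
ε = (dQ/dP)(P/Q) = (-194)(9.7/2821.100).
|ε| < 1, so demand is inelastic at this price.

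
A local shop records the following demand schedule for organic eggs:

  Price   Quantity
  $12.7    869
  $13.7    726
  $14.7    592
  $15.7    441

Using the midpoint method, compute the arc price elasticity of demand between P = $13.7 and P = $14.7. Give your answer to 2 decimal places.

-2.89

At P = 13.7, Q = 726; at P = 14.7, Q = 592.
ΔQ = -134, ΔP = 1.0. Midpoints: P̄ = 14.20, Q̄ = 659.0.
ε = (ΔQ/ΔP)(P̄/Q̄) = (-134/1.0)(14.20/659.0).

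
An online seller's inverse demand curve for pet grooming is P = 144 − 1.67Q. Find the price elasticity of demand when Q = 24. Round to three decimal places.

-2.593

At Q = 24, P = 144 − 1.67(24) = 103.92.
dP/dQ = −1.67, so dQ/dP = 1/(−1.67) = -0.599.
ε = (dQ/dP)(P/Q) = (-0.599)(103.92/24).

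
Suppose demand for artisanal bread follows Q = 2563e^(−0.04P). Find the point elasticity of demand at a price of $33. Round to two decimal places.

-1.32

At P = 33, Q = 684.668.
dQ/dP = −0.04·2563e^(−0.04P) = −0.04Q = -27.387.
ε = (dQ/dP)(P/Q) = (-27.387)(33/684.668).
|ε| > 1, so demand is elastic at this price.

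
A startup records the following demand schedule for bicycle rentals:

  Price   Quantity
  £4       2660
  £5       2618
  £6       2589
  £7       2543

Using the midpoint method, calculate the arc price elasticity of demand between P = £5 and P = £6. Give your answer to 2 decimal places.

-0.06

At P = 5, Q = 2618; at P = 6, Q = 2589.
ΔQ = -29, ΔP = 1. Midpoints: P̄ = 5.50, Q̄ = 2603.5.
ε = (ΔQ/ΔP)(P̄/Q̄) = (-29/1)(5.50/2603.5).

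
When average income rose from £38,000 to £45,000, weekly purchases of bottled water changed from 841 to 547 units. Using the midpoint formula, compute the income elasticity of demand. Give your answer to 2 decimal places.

-2.51

ΔQ = -294, ΔI = 7000. Midpoints: Ī = 41,500, Q̄ = 694.0.
ε_I = (ΔQ/ΔI)(Ī/Q̄) = (-294/7000)(41500/694.0).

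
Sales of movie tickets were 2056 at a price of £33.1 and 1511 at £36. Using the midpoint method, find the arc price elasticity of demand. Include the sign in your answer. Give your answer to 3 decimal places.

ΔQ = 1511 − 2056 = -545; ΔP = 36 − 33.1 = 2.9.
Midpoints: P̄ = 34.55, Q̄ = 1783.5.
ε = (ΔQ/ΔP)(P̄/Q̄) = (-545/2.9)(34.55/1783.5).

-3.641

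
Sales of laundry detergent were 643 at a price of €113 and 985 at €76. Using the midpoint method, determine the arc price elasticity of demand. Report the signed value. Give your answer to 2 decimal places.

ΔQ = 985 − 643 = 342; ΔP = 76 − 113 = -37.
Midpoints: P̄ = 94.50, Q̄ = 814.0.
ε = (ΔQ/ΔP)(P̄/Q̄) = (342/-37)(94.50/814.0).

-1.07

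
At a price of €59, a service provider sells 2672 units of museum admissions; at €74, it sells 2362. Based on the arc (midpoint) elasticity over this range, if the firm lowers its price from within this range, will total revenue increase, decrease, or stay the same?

decrease

Arc ε = (-310/15)(66.50/2517.0) ≈ -0.546.
|ε| = 0.55 < 1, so demand is inelastic. A price cut therefore reduces total revenue.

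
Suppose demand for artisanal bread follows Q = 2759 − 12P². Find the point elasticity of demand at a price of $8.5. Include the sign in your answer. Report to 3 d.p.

-0.916

At P = 8.5, Q = 1892.
dQ/dP = −24P = -204.
ε = (dQ/dP)(P/Q) = (-204)(8.5/1892).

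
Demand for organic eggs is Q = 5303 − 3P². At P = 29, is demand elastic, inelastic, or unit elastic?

elastic

Q = 2780, dQ/dP = -174.
ε = (dQ/dP)(P/Q) ≈ -1.815.
|ε| = 1.82 > 1.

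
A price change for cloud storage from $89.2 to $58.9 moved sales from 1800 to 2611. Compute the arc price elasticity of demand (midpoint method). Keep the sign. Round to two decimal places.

-0.90

ΔQ = 2611 − 1800 = 811; ΔP = 58.9 − 89.2 = -30.3.
Midpoints: P̄ = 74.05, Q̄ = 2205.5.
ε = (ΔQ/ΔP)(P̄/Q̄) = (811/-30.3)(74.05/2205.5).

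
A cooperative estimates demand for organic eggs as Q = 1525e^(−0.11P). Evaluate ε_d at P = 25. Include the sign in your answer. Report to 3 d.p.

At P = 25, Q = 97.490.
dQ/dP = −0.11·1525e^(−0.11P) = −0.11Q = -10.724.
ε = (dQ/dP)(P/Q) = (-10.724)(25/97.490).

-2.750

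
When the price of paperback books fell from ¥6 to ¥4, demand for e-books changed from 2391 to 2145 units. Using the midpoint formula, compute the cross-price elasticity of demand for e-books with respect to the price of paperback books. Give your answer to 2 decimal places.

0.27

ΔQ_x = 2145 − 2391 = -246; ΔP_y = 4 − 6 = -2.
Midpoints: P̄_y = 5.00, Q̄_x = 2268.0.
ε_xy = (ΔQ_x/ΔP_y)(P̄_y/Q̄_x) = (-246/-2)(5.00/2268.0).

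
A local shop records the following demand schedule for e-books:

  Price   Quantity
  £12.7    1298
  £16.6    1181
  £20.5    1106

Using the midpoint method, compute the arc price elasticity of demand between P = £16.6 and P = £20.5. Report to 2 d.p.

At P = 16.6, Q = 1181; at P = 20.5, Q = 1106.
ΔQ = -75, ΔP = 3.9. Midpoints: P̄ = 18.55, Q̄ = 1143.5.
ε = (ΔQ/ΔP)(P̄/Q̄) = (-75/3.9)(18.55/1143.5).

-0.31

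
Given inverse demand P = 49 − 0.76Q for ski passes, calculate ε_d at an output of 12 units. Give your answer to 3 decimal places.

-4.373

At Q = 12, P = 49 − 0.76(12) = 39.88.
dP/dQ = −0.76, so dQ/dP = 1/(−0.76) = -1.316.
ε = (dQ/dP)(P/Q) = (-1.316)(39.88/12).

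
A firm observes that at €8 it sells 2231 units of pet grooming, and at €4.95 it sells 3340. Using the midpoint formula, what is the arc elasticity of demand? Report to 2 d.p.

-0.85

ΔQ = 3340 − 2231 = 1109; ΔP = 4.95 − 8 = -3.05.
Midpoints: P̄ = 6.47, Q̄ = 2785.5.
ε = (ΔQ/ΔP)(P̄/Q̄) = (1109/-3.05)(6.47/2785.5).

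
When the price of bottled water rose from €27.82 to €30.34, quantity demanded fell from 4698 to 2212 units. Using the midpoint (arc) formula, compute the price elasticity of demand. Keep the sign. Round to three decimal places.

ΔQ = 2212 − 4698 = -2486; ΔP = 30.34 − 27.82 = 2.52.
Midpoints: P̄ = 29.08, Q̄ = 3455.0.
ε = (ΔQ/ΔP)(P̄/Q̄) = (-2486/2.52)(29.08/3455.0).

-8.303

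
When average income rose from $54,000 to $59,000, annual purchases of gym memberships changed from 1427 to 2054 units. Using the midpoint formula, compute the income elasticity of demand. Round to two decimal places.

4.07

ΔQ = 627, ΔI = 5000. Midpoints: Ī = 56,500, Q̄ = 1740.5.
ε_I = (ΔQ/ΔI)(Ī/Q̄) = (627/5000)(56500/1740.5).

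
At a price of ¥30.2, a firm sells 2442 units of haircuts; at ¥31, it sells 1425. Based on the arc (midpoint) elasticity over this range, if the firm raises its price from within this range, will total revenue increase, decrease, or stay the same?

decrease

Arc ε = (-1017/0.8)(30.60/1933.5) ≈ -20.119.
|ε| = 20.12 > 1, so demand is elastic. A price rise therefore reduces total revenue.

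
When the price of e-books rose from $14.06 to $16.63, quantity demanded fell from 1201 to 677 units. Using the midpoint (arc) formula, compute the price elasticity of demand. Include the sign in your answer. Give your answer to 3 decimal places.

-3.332

ΔQ = 677 − 1201 = -524; ΔP = 16.63 − 14.06 = 2.57.
Midpoints: P̄ = 15.34, Q̄ = 939.0.
ε = (ΔQ/ΔP)(P̄/Q̄) = (-524/2.57)(15.34/939.0).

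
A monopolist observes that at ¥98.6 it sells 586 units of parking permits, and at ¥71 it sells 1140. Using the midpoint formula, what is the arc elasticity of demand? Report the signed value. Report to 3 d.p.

ΔQ = 1140 − 586 = 554; ΔP = 71 − 98.6 = -27.6.
Midpoints: P̄ = 84.80, Q̄ = 863.0.
ε = (ΔQ/ΔP)(P̄/Q̄) = (554/-27.6)(84.80/863.0).

-1.972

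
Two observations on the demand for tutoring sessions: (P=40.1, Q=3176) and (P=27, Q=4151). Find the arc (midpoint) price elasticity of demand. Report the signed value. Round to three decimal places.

ΔQ = 4151 − 3176 = 975; ΔP = 27 − 40.1 = -13.1.
Midpoints: P̄ = 33.55, Q̄ = 3663.5.
ε = (ΔQ/ΔP)(P̄/Q̄) = (975/-13.1)(33.55/3663.5).

-0.682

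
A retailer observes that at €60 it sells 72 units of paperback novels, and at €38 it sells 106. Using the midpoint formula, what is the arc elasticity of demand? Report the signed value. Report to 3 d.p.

ΔQ = 106 − 72 = 34; ΔP = 38 − 60 = -22.
Midpoints: P̄ = 49.00, Q̄ = 89.0.
ε = (ΔQ/ΔP)(P̄/Q̄) = (34/-22)(49.00/89.0).

-0.851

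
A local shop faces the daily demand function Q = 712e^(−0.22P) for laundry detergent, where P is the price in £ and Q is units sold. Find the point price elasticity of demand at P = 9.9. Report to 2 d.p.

-2.18

At P = 9.9, Q = 80.647.
dQ/dP = −0.22·712e^(−0.22P) = −0.22Q = -17.742.
ε = (dQ/dP)(P/Q) = (-17.742)(9.9/80.647).
|ε| > 1, so demand is elastic at this price.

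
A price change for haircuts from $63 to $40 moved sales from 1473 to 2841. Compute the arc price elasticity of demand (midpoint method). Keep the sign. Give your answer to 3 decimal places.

ΔQ = 2841 − 1473 = 1368; ΔP = 40 − 63 = -23.
Midpoints: P̄ = 51.50, Q̄ = 2157.0.
ε = (ΔQ/ΔP)(P̄/Q̄) = (1368/-23)(51.50/2157.0).

-1.420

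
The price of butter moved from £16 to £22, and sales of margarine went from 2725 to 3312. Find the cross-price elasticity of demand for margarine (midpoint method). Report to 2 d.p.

ΔQ_x = 3312 − 2725 = 587; ΔP_y = 22 − 16 = 6.
Midpoints: P̄_y = 19.00, Q̄_x = 3018.5.
ε_xy = (ΔQ_x/ΔP_y)(P̄_y/Q̄_x) = (587/6)(19.00/3018.5).

0.62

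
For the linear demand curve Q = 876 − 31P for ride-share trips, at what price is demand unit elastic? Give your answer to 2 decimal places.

14.13

For linear demand Q = a − bP, ε = −bP/(a − bP). |ε| = 1 when bP = a − bP, i.e. P = a/(2b).
P = 876/(2·31) = 876/62 = 14.1290.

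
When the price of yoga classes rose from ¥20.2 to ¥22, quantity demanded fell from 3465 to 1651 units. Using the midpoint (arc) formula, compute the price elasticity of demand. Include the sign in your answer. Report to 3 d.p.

-8.313

ΔQ = 1651 − 3465 = -1814; ΔP = 22 − 20.2 = 1.8.
Midpoints: P̄ = 21.10, Q̄ = 2558.0.
ε = (ΔQ/ΔP)(P̄/Q̄) = (-1814/1.8)(21.10/2558.0).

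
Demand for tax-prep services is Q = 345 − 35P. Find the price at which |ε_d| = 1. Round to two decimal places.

For linear demand Q = a − bP, ε = −bP/(a − bP). |ε| = 1 when bP = a − bP, i.e. P = a/(2b).
P = 345/(2·35) = 345/70 = 4.9286.

4.93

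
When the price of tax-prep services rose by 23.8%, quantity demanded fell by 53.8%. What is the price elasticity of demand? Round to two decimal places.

-2.26

ε = %ΔQ / %ΔP = (-53.8)/(23.8) = -2.261.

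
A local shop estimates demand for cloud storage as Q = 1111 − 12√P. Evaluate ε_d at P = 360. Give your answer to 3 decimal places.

At P = 360, Q = 883.316.
dQ/dP = −12/(2√P) = -0.316.
ε = (dQ/dP)(P/Q) = (-0.316)(360/883.316).
|ε| < 1, so demand is inelastic at this price.

-0.129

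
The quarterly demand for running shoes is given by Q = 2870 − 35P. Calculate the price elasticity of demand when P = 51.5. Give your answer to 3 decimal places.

At P = 51.5, Q = 1067.500.
dQ/dP = −35.
ε = (dQ/dP)(P/Q) = (-35)(51.5/1067.500).

-1.689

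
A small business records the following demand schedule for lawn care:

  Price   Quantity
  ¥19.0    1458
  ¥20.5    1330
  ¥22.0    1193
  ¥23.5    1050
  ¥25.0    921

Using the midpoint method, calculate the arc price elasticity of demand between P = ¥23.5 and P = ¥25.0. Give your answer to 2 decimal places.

At P = 23.5, Q = 1050; at P = 25.0, Q = 921.
ΔQ = -129, ΔP = 1.5. Midpoints: P̄ = 24.25, Q̄ = 985.5.
ε = (ΔQ/ΔP)(P̄/Q̄) = (-129/1.5)(24.25/985.5).

-2.12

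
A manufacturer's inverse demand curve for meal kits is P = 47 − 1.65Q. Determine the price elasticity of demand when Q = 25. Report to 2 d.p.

-0.14

At Q = 25, P = 47 − 1.65(25) = 5.75.
dP/dQ = −1.65, so dQ/dP = 1/(−1.65) = -0.606.
ε = (dQ/dP)(P/Q) = (-0.606)(5.75/25).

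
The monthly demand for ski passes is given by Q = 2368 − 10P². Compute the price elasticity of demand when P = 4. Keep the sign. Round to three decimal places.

-0.145

At P = 4, Q = 2208.
dQ/dP = −20P = -80.
ε = (dQ/dP)(P/Q) = (-80)(4/2208).
|ε| < 1, so demand is inelastic at this price.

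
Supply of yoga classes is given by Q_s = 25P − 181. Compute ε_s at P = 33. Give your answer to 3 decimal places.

At P = 33, Q_s = 644.
dQ_s/dP = 25.
ε_s = (dQ_s/dP)(P/Q_s) = (25)(33/644).

1.281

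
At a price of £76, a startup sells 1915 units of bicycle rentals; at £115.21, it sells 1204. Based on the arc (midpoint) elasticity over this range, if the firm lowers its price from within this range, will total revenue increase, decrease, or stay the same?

increase

Arc ε = (-711/39.21)(95.60/1559.5) ≈ -1.112.
|ε| = 1.11 > 1, so demand is elastic. A price cut therefore raises total revenue.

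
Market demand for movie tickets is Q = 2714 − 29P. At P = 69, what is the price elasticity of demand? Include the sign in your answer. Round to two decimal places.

-2.81

At P = 69, Q = 713.
dQ/dP = −29.
ε = (dQ/dP)(P/Q) = (-29)(69/713).
|ε| > 1, so demand is elastic at this price.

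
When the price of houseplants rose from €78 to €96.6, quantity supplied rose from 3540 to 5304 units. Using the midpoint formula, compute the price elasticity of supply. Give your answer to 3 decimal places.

1.872

ΔQ = 5304 − 3540 = 1764; ΔP = 96.6 − 78 = 18.6.
Midpoints: P̄ = 87.30, Q̄ = 4422.0.
ε_s = (ΔQ/ΔP)(P̄/Q̄) = (1764/18.6)(87.30/4422.0).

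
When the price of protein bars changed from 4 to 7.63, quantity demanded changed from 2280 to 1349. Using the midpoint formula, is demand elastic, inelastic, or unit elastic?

Arc ε ≈ -0.822.
|ε| = 0.82 < 1.

inelastic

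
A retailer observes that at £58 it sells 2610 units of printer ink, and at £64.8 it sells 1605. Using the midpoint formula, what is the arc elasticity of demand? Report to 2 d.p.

ΔQ = 1605 − 2610 = -1005; ΔP = 64.8 − 58 = 6.8.
Midpoints: P̄ = 61.40, Q̄ = 2107.5.
ε = (ΔQ/ΔP)(P̄/Q̄) = (-1005/6.8)(61.40/2107.5).

-4.31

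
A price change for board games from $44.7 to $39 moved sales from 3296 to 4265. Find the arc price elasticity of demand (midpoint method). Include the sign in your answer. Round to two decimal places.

ΔQ = 4265 − 3296 = 969; ΔP = 39 − 44.7 = -5.7.
Midpoints: P̄ = 41.85, Q̄ = 3780.5.
ε = (ΔQ/ΔP)(P̄/Q̄) = (969/-5.7)(41.85/3780.5).

-1.88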